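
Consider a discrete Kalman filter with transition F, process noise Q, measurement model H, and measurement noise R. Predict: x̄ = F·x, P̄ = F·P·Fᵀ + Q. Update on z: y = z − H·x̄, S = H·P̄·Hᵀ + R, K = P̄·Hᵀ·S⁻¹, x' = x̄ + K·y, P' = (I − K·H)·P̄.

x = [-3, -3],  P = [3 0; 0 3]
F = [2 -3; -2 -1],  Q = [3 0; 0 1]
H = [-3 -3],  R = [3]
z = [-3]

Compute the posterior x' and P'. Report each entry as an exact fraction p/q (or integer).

x' = [-816/157, 984/157]
P' = [2031/157 -1992/157; -1992/157 2005/157]

x̄ = F·x = [3, 9]
P̄ = F·P·Fᵀ + Q = [42 -3; -3 16]
y = z − H·x̄ = [33]
S = H·P̄·Hᵀ + R = [471]
K = P̄·Hᵀ·S⁻¹ = [-39/157; -13/157]
x' = x̄ + K·y = [-816/157, 984/157]
P' = (I − K·H)·P̄ = [2031/157 -1992/157; -1992/157 2005/157]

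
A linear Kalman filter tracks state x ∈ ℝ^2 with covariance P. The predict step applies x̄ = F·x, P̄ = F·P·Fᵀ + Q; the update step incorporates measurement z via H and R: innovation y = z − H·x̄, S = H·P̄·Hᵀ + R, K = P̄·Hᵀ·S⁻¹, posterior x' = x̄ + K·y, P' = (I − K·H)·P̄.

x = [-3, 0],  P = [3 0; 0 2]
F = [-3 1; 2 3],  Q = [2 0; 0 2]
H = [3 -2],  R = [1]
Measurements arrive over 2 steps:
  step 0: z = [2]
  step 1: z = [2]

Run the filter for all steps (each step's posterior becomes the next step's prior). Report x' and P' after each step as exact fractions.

step 0: x̄ = F·x = [9, -6]
step 0: P̄ = F·P·Fᵀ + Q = [31 -12; -12 32]
step 0: y = z − H·x̄ = [-37]
step 0: S = H·P̄·Hᵀ + R = [552]
step 0: K = P̄·Hᵀ·S⁻¹ = [39/184; -25/138]
step 0: x' = x̄ + K·y = [213/184, 97/138]
step 0: P' = (I − K·H)·P̄ = [1141/184 423/46; 423/46 958/69]
step 1: x̄ = F·x = [-1529/552, 407/92]
step 1: P̄ = F·P·Fᵀ + Q = [9119/552 -5513/92; -5513/92 12057/46]
step 1: y = z − H·x̄ = [3525/184]
step 1: S = H·P̄·Hᵀ + R = [352765/184]
step 1: K = P̄·Hᵀ·S⁻¹ = [4453/50395; -129534/352765]
step 1: x' = x̄ + K·y = [-32569/30237, -184192/70553]
step 1: P' = (I − K·H)·P̄ = [234449/151185 114998/50395; 114998/50395 1272246/352765]

step 0: x' = [213/184, 97/138], P' = [1141/184 423/46; 423/46 958/69]
step 1: x' = [-32569/30237, -184192/70553], P' = [234449/151185 114998/50395; 114998/50395 1272246/352765]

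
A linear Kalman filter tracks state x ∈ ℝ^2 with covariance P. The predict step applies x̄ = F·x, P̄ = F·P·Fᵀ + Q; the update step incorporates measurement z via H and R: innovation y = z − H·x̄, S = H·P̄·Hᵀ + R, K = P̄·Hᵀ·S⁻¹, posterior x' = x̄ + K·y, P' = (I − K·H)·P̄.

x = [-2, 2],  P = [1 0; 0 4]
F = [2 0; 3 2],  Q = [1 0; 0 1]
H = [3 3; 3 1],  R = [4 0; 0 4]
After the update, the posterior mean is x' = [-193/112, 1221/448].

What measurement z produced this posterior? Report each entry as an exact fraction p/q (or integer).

z = [3, -2]

x̄ = F·x = [-4, -2]
P̄ = F·P·Fᵀ + Q = [5 6; 6 26]
S = H·P̄·Hᵀ + R = [391 195; 195 111]
K = P̄·Hᵀ·S⁻¹ = [-9/112 37/112; 173/448 -379/1344]
x' − x̄ = [255/112, 2117/448] = K·y
y = (KᵀK)⁻¹·Kᵀ·(x' − x̄) = [21, 12]
z = y + H·x̄ = [21, 12] + [-18, -14] = [3, -2]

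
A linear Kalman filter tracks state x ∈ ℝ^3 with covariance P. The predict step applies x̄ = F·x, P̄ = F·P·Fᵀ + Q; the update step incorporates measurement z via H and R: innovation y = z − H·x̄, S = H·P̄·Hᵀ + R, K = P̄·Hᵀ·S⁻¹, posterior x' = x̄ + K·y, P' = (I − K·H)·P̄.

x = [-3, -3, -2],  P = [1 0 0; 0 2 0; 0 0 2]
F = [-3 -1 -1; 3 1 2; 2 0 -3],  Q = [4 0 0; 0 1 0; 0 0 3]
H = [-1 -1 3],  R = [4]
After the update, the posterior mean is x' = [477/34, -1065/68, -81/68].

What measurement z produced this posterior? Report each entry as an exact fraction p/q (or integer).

z = [-2]

x̄ = F·x = [14, -16, 0]
P̄ = F·P·Fᵀ + Q = [17 -15 0; -15 20 -6; 0 -6 25]
S = H·P̄·Hᵀ + R = [272]
K = P̄·Hᵀ·S⁻¹ = [-1/136; -23/272; 81/272]
x' − x̄ = [1/34, 23/68, -81/68] = K·y
y = (KᵀK)⁻¹·Kᵀ·(x' − x̄) = [-4]
z = y + H·x̄ = [-4] + [2] = [-2]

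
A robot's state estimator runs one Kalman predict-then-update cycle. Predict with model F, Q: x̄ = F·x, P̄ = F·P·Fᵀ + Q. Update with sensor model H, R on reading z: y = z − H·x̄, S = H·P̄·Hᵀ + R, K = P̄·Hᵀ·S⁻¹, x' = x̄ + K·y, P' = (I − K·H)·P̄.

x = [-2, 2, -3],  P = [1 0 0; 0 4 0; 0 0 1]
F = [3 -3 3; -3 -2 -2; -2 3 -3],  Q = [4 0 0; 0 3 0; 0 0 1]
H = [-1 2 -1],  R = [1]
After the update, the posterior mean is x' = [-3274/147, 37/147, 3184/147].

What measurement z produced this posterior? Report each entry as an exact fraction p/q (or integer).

x̄ = F·x = [-21, 8, 19]
P̄ = F·P·Fᵀ + Q = [58 9 -51; 9 32 -12; -51 -12 50]
S = H·P̄·Hᵀ + R = [147]
K = P̄·Hᵀ·S⁻¹ = [11/147; 67/147; -23/147]
x' − x̄ = [-187/147, -1139/147, 391/147] = K·y
y = (KᵀK)⁻¹·Kᵀ·(x' − x̄) = [-17]
z = y + H·x̄ = [-17] + [18] = [1]

z = [1]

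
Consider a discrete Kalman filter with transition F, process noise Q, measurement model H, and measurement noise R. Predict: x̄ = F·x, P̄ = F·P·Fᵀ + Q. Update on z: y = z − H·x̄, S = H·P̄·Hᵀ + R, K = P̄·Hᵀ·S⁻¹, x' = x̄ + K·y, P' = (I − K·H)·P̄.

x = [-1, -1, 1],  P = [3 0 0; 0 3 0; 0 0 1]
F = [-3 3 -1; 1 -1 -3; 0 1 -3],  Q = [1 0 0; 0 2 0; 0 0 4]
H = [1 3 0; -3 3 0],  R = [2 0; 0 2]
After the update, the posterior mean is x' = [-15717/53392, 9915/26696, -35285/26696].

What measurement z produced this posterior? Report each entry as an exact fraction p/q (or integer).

z = [1, 2]

x̄ = F·x = [-1, -3, -4]
P̄ = F·P·Fᵀ + Q = [56 -15 12; -15 17 6; 12 6 16]
S = H·P̄·Hᵀ + R = [121 75; 75 929]
K = P̄·Hᵀ·S⁻¹ = [13097/53392 -13299/53392; 6561/26696 2229/26696; 7305/26696 -1107/26696]
x' − x̄ = [37675/53392, 90003/26696, 71499/26696] = K·y
y = (KᵀK)⁻¹·Kᵀ·(x' − x̄) = [11, 8]
z = y + H·x̄ = [11, 8] + [-10, -6] = [1, 2]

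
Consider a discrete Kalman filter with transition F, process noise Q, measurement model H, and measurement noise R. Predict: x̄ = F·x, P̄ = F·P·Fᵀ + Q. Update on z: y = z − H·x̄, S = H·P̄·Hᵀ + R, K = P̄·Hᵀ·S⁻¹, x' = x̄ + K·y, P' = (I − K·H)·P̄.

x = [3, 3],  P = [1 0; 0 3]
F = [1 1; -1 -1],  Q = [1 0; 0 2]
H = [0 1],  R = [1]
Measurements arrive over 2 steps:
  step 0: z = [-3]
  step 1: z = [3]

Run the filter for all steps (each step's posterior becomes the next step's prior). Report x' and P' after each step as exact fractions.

step 0: x̄ = F·x = [6, -6]
step 0: P̄ = F·P·Fᵀ + Q = [5 -4; -4 6]
step 0: y = z − H·x̄ = [3]
step 0: S = H·P̄·Hᵀ + R = [7]
step 0: K = P̄·Hᵀ·S⁻¹ = [-4/7; 6/7]
step 0: x' = x̄ + K·y = [30/7, -24/7]
step 0: P' = (I − K·H)·P̄ = [19/7 -4/7; -4/7 6/7]
step 1: x̄ = F·x = [6/7, -6/7]
step 1: P̄ = F·P·Fᵀ + Q = [24/7 -17/7; -17/7 31/7]
step 1: y = z − H·x̄ = [27/7]
step 1: S = H·P̄·Hᵀ + R = [38/7]
step 1: K = P̄·Hᵀ·S⁻¹ = [-17/38; 31/38]
step 1: x' = x̄ + K·y = [-33/38, 87/38]
step 1: P' = (I − K·H)·P̄ = [89/38 -17/38; -17/38 31/38]

step 0: x' = [30/7, -24/7], P' = [19/7 -4/7; -4/7 6/7]
step 1: x' = [-33/38, 87/38], P' = [89/38 -17/38; -17/38 31/38]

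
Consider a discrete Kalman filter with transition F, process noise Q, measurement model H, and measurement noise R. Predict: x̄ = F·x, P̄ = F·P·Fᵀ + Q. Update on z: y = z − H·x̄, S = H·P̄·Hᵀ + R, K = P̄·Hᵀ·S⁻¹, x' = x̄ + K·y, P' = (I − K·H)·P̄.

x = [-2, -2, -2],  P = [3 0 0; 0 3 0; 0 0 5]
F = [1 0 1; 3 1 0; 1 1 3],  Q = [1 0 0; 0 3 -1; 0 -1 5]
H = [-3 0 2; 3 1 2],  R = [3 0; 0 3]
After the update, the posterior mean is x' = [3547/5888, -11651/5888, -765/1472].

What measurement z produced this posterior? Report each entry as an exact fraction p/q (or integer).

x̄ = F·x = [-4, -8, -10]
P̄ = F·P·Fᵀ + Q = [9 9 18; 9 33 11; 18 11 56]
S = H·P̄·Hᵀ + R = [92 138; 138 655]
K = P̄·Hᵀ·S⁻¹ = [-4041/41216 117/896; -14591/41216 179/896; 3391/10304 45/224]
x' − x̄ = [27099/5888, 35453/5888, 13955/1472] = K·y
y = (KᵀK)⁻¹·Kᵀ·(x' − x̄) = [5, 39]
z = y + H·x̄ = [5, 39] + [-8, -40] = [-3, -1]

z = [-3, -1]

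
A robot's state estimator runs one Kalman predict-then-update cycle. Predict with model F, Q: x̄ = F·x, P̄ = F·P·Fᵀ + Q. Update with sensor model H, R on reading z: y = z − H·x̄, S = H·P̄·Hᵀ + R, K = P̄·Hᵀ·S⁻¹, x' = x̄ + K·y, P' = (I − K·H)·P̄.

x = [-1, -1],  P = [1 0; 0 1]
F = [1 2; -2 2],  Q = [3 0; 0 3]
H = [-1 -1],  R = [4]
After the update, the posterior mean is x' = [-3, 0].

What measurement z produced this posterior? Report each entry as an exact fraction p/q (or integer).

x̄ = F·x = [-3, 0]
P̄ = F·P·Fᵀ + Q = [8 2; 2 11]
S = H·P̄·Hᵀ + R = [27]
K = P̄·Hᵀ·S⁻¹ = [-10/27; -13/27]
x' − x̄ = [0, 0] = K·y
y = (KᵀK)⁻¹·Kᵀ·(x' − x̄) = [0]
z = y + H·x̄ = [0] + [3] = [3]

z = [3]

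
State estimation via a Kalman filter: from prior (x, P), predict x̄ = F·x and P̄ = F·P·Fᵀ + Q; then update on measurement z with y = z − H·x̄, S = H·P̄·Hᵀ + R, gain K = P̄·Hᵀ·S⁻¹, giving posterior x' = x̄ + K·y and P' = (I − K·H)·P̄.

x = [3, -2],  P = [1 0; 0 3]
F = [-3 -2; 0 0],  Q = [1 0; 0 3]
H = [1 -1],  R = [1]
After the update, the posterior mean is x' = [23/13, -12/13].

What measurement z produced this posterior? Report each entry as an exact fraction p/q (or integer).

z = [3]

x̄ = F·x = [-5, 0]
P̄ = F·P·Fᵀ + Q = [22 0; 0 3]
S = H·P̄·Hᵀ + R = [26]
K = P̄·Hᵀ·S⁻¹ = [11/13; -3/26]
x' − x̄ = [88/13, -12/13] = K·y
y = (KᵀK)⁻¹·Kᵀ·(x' − x̄) = [8]
z = y + H·x̄ = [8] + [-5] = [3]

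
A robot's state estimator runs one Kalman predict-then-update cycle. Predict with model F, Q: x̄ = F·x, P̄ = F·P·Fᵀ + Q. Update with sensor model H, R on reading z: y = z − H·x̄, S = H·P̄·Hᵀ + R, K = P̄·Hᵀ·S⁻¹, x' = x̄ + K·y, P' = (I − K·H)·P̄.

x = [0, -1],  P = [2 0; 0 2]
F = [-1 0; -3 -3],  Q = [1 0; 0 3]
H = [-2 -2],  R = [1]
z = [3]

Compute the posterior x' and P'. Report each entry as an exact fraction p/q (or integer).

x̄ = F·x = [0, 3]
P̄ = F·P·Fᵀ + Q = [3 6; 6 39]
y = z − H·x̄ = [9]
S = H·P̄·Hᵀ + R = [217]
K = P̄·Hᵀ·S⁻¹ = [-18/217; -90/217]
x' = x̄ + K·y = [-162/217, -159/217]
P' = (I − K·H)·P̄ = [327/217 -318/217; -318/217 363/217]

x' = [-162/217, -159/217]
P' = [327/217 -318/217; -318/217 363/217]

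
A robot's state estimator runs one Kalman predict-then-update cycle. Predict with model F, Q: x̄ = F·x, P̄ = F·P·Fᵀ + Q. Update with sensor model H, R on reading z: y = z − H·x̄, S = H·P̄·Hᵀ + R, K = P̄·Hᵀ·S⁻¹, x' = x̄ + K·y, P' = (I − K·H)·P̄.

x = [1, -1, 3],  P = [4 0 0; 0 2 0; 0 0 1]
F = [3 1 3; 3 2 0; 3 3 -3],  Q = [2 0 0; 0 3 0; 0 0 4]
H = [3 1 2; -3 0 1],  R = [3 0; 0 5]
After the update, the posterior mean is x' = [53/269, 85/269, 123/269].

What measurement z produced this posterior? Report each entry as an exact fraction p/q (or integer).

x̄ = F·x = [11, 1, -9]
P̄ = F·P·Fᵀ + Q = [49 40 33; 40 47 48; 33 48 67]
S = H·P̄·Hᵀ + R = [1587 -478; -478 315]
K = P̄·Hᵀ·S⁻¹ = [25203/271421 -59984/271421; 48429/271421 11450/271421; 73219/271421 83534/271421]
x' − x̄ = [-2906/269, -184/269, 2544/269] = K·y
y = (KᵀK)⁻¹·Kᵀ·(x' − x̄) = [-14, 43]
z = y + H·x̄ = [-14, 43] + [16, -42] = [2, 1]

z = [2, 1]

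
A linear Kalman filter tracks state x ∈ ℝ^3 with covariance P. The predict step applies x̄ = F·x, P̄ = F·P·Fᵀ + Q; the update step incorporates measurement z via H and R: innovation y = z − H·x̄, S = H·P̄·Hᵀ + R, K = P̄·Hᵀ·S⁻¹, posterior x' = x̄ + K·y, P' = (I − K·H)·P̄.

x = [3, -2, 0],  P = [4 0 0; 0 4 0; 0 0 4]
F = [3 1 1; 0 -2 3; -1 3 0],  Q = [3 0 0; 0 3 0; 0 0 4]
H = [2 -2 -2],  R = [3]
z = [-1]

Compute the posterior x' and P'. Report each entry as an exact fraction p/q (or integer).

x̄ = F·x = [7, 4, -9]
P̄ = F·P·Fᵀ + Q = [47 4 0; 4 55 -24; 0 -24 44]
y = z − H·x̄ = [-25]
S = H·P̄·Hᵀ + R = [363]
K = P̄·Hᵀ·S⁻¹ = [86/363; -18/121; -40/363]
x' = x̄ + K·y = [391/363, 934/121, -2267/363]
P' = (I − K·H)·P̄ = [9665/363 2032/121 3440/363; 2032/121 5683/121 -3624/121; 3440/363 -3624/121 14372/363]

x' = [391/363, 934/121, -2267/363]
P' = [9665/363 2032/121 3440/363; 2032/121 5683/121 -3624/121; 3440/363 -3624/121 14372/363]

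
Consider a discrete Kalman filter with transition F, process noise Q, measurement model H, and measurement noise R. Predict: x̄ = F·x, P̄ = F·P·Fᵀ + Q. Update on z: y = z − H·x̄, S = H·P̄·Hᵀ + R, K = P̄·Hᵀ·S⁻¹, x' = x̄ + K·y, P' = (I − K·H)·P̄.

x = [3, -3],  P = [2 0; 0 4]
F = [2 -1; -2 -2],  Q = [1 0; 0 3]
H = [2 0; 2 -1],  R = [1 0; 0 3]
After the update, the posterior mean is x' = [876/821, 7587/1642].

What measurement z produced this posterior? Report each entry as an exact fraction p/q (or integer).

x̄ = F·x = [9, 0]
P̄ = F·P·Fᵀ + Q = [13 0; 0 27]
S = H·P̄·Hᵀ + R = [53 52; 52 82]
K = P̄·Hᵀ·S⁻¹ = [390/821 13/821; 702/821 -1431/1642]
x' − x̄ = [-6513/821, 7587/1642] = K·y
y = (KᵀK)⁻¹·Kᵀ·(x' − x̄) = [-16, -21]
z = y + H·x̄ = [-16, -21] + [18, 18] = [2, -3]

z = [2, -3]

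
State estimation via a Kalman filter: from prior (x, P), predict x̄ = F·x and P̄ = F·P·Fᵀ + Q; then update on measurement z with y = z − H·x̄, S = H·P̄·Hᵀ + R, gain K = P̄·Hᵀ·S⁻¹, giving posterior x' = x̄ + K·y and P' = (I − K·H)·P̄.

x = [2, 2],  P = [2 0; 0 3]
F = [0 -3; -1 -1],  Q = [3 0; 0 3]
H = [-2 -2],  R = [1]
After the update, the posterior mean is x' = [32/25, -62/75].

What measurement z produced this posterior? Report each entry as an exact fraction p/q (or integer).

z = [-1]

x̄ = F·x = [-6, -4]
P̄ = F·P·Fᵀ + Q = [30 9; 9 8]
S = H·P̄·Hᵀ + R = [225]
K = P̄·Hᵀ·S⁻¹ = [-26/75; -34/225]
x' − x̄ = [182/25, 238/75] = K·y
y = (KᵀK)⁻¹·Kᵀ·(x' − x̄) = [-21]
z = y + H·x̄ = [-21] + [20] = [-1]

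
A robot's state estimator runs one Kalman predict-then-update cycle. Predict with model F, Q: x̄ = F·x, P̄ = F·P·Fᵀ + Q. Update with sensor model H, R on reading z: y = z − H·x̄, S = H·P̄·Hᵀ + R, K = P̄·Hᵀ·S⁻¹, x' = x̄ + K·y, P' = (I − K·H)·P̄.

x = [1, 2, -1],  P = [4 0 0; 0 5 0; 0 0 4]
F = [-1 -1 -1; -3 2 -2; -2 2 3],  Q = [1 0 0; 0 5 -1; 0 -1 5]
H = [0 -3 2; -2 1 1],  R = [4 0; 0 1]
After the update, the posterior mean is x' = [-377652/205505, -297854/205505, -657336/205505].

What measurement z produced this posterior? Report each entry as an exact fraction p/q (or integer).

x̄ = F·x = [-2, 3, -1]
P̄ = F·P·Fᵀ + Q = [14 10 -14; 10 77 19; -14 19 77]
S = H·P̄·Hᵀ + R = [777 20; 20 265]
K = P̄·Hᵀ·S⁻¹ = [-2946/41101 -23704/205505; -10533/41101 62912/205505; 4645/41101 94408/205505]
x' − x̄ = [33358/205505, -914369/205505, -451831/205505] = K·y
y = (KᵀK)⁻¹·Kᵀ·(x' − x̄) = [9, -7]
z = y + H·x̄ = [9, -7] + [-11, 6] = [-2, -1]

z = [-2, -1]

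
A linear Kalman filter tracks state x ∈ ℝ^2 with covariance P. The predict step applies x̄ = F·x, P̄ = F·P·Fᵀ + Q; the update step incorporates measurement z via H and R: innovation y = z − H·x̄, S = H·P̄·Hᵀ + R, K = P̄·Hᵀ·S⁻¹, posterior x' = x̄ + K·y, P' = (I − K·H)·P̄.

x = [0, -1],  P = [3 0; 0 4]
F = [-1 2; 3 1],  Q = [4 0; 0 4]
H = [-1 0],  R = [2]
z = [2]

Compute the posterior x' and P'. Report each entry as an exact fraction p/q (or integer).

x̄ = F·x = [-2, -1]
P̄ = F·P·Fᵀ + Q = [23 -1; -1 35]
y = z − H·x̄ = [0]
S = H·P̄·Hᵀ + R = [25]
K = P̄·Hᵀ·S⁻¹ = [-23/25; 1/25]
x' = x̄ + K·y = [-2, -1]
P' = (I − K·H)·P̄ = [46/25 -2/25; -2/25 874/25]

x' = [-2, -1]
P' = [46/25 -2/25; -2/25 874/25]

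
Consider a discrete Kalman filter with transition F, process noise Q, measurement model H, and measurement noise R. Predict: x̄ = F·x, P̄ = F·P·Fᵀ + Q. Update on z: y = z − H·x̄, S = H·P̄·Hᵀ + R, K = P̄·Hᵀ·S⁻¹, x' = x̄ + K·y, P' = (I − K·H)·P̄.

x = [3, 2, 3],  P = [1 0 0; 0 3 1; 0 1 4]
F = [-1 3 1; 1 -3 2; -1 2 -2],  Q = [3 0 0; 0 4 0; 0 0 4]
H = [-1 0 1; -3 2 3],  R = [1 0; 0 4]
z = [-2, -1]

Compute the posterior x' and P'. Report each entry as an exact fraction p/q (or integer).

x̄ = F·x = [6, 3, -5]
P̄ = F·P·Fᵀ + Q = [41 -17 7; -17 36 -25; 7 -25 25]
y = z − H·x̄ = [9, 26]
S = H·P̄·Hᵀ + R = [53 140; 140 520]
K = P̄·Hᵀ·S⁻¹ = [34/199 -306/995; -272/199 458/995; 220/199 -577/1990]
x' = x̄ + K·y = [-456/995, 2653/995, -2576/995]
P' = (I − K·H)·P̄ = [4959/995 -867/995 5129/995; -867/995 2956/995 -2227/995; 5129/995 -2227/995 6229/995]

x' = [-456/995, 2653/995, -2576/995]
P' = [4959/995 -867/995 5129/995; -867/995 2956/995 -2227/995; 5129/995 -2227/995 6229/995]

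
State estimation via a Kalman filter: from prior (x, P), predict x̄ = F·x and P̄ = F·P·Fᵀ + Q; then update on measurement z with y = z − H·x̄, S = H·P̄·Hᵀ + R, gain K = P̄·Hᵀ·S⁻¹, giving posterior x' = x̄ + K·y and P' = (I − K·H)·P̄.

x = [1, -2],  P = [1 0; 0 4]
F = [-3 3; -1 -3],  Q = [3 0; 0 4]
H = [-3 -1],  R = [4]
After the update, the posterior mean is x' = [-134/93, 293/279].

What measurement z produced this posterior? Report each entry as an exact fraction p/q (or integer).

z = [3]

x̄ = F·x = [-9, 5]
P̄ = F·P·Fᵀ + Q = [48 -33; -33 41]
S = H·P̄·Hᵀ + R = [279]
K = P̄·Hᵀ·S⁻¹ = [-37/93; 58/279]
x' − x̄ = [703/93, -1102/279] = K·y
y = (KᵀK)⁻¹·Kᵀ·(x' − x̄) = [-19]
z = y + H·x̄ = [-19] + [22] = [3]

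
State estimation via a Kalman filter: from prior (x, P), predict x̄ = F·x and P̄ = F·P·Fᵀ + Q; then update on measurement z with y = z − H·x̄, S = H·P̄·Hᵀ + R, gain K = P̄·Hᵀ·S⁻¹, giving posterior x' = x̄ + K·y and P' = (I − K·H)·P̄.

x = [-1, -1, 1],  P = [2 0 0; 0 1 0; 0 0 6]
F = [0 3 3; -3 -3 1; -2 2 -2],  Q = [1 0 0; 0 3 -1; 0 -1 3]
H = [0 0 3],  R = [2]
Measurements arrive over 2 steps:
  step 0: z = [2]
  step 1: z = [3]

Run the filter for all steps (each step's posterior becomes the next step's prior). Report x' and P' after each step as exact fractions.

step 0: x' = [-720/353, 2303/353, 230/353], P' = [14492/353 1287/353 -60/353; 1287/353 12267/353 -14/353; -60/353 -14/353 78/353]
step 1: x' = [10176891/880393, -12936800/880393, 890859/880393], P' = [167057734/880393 -323039892/880393 131544/880393; -323039892/880393 658383105/880393 24978/880393; 131544/880393 24978/880393 195486/880393]

step 0: x̄ = F·x = [0, 7, -2]
step 0: P̄ = F·P·Fᵀ + Q = [64 9 -30; 9 36 -7; -30 -7 39]
step 0: y = z − H·x̄ = [8]
step 0: S = H·P̄·Hᵀ + R = [353]
step 0: K = P̄·Hᵀ·S⁻¹ = [-90/353; -21/353; 117/353]
step 0: x' = x̄ + K·y = [-720/353, 2303/353, 230/353]
step 0: P' = (I − K·H)·P̄ = [14492/353 1287/353 -60/353; 1287/353 12267/353 -14/353; -60/353 -14/353 78/353]
step 1: x̄ = F·x = [7599/353, -4519/353, 5586/353]
step 1: P̄ = F·P·Fᵀ + Q = [111206/353 -121128/353 65772/353; -121128/353 265578/353 12489/353; 65772/353 12489/353 97743/353]
step 1: y = z − H·x̄ = [-15699/353]
step 1: S = H·P̄·Hᵀ + R = [880393/353]
step 1: K = P̄·Hᵀ·S⁻¹ = [197316/880393; 37467/880393; 293229/880393]
step 1: x' = x̄ + K·y = [10176891/880393, -12936800/880393, 890859/880393]
step 1: P' = (I − K·H)·P̄ = [167057734/880393 -323039892/880393 131544/880393; -323039892/880393 658383105/880393 24978/880393; 131544/880393 24978/880393 195486/880393]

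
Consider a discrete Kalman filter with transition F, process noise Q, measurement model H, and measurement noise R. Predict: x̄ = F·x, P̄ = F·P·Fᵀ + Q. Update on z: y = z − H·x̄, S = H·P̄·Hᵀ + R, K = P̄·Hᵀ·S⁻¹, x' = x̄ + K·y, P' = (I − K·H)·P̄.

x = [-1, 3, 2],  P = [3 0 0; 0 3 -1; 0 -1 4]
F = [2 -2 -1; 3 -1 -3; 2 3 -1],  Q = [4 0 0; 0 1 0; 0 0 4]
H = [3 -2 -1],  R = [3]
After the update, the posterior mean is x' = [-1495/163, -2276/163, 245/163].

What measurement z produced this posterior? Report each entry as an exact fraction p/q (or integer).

x̄ = F·x = [-10, -12, 5]
P̄ = F·P·Fᵀ + Q = [28 29 -1; 29 61 29; -1 29 53]
S = H·P̄·Hᵀ + R = [326]
K = P̄·Hᵀ·S⁻¹ = [27/326; -32/163; -57/163]
x' − x̄ = [135/163, -320/163, -570/163] = K·y
y = (KᵀK)⁻¹·Kᵀ·(x' − x̄) = [10]
z = y + H·x̄ = [10] + [-11] = [-1]

z = [-1]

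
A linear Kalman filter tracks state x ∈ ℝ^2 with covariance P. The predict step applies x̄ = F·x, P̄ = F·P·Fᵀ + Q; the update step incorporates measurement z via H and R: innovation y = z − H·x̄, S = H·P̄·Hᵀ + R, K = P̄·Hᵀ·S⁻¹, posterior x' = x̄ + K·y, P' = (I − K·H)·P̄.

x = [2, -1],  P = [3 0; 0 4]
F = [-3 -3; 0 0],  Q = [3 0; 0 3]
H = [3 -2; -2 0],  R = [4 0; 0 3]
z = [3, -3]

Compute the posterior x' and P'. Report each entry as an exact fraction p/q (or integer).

x̄ = F·x = [-3, 0]
P̄ = F·P·Fᵀ + Q = [66 0; 0 3]
y = z − H·x̄ = [12, -9]
S = H·P̄·Hᵀ + R = [610 -396; -396 267]
K = P̄·Hᵀ·S⁻¹ = [99/1009 -352/1009; -267/1009 -396/1009]
x' = x̄ + K·y = [1329/1009, 360/1009]
P' = (I − K·H)·P̄ = [528/1009 594/1009; 594/1009 1425/1009]

x' = [1329/1009, 360/1009]
P' = [528/1009 594/1009; 594/1009 1425/1009]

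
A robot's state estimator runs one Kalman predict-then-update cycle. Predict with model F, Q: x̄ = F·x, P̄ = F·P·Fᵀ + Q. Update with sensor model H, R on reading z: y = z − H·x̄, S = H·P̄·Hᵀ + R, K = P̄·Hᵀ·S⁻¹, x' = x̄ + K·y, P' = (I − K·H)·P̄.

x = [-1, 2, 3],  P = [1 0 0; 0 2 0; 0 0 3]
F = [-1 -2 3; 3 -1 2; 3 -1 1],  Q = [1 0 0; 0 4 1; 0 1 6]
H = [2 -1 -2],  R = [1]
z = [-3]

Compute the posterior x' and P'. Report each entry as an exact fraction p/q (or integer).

x̄ = F·x = [6, 1, -2]
P̄ = F·P·Fᵀ + Q = [37 19 10; 19 27 18; 10 18 20]
y = z − H·x̄ = [-18]
S = H·P̄·Hᵀ + R = [172]
K = P̄·Hᵀ·S⁻¹ = [35/172; -25/172; -19/86]
x' = x̄ + K·y = [201/86, 311/86, 85/43]
P' = (I − K·H)·P̄ = [5139/172 4143/172 1525/86; 4143/172 4019/172 1073/86; 1525/86 1073/86 499/43]

x' = [201/86, 311/86, 85/43]
P' = [5139/172 4143/172 1525/86; 4143/172 4019/172 1073/86; 1525/86 1073/86 499/43]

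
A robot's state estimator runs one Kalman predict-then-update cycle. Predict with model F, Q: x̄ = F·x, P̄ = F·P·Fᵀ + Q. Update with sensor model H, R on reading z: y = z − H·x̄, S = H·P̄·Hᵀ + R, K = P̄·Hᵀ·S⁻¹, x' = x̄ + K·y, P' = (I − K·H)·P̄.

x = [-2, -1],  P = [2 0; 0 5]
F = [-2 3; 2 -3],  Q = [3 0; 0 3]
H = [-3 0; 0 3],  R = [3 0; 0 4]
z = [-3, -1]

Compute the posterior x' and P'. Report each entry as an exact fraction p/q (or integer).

x̄ = F·x = [1, -1]
P̄ = F·P·Fᵀ + Q = [56 -53; -53 56]
y = z − H·x̄ = [0, 2]
S = H·P̄·Hᵀ + R = [507 477; 477 508]
K = P̄·Hᵀ·S⁻¹ = [-3167/10009 -159/10009; 212/10009 3111/10009]
x' = x̄ + K·y = [9691/10009, -3787/10009]
P' = (I − K·H)·P̄ = [3167/10009 -212/10009; -212/10009 4148/10009]

x' = [9691/10009, -3787/10009]
P' = [3167/10009 -212/10009; -212/10009 4148/10009]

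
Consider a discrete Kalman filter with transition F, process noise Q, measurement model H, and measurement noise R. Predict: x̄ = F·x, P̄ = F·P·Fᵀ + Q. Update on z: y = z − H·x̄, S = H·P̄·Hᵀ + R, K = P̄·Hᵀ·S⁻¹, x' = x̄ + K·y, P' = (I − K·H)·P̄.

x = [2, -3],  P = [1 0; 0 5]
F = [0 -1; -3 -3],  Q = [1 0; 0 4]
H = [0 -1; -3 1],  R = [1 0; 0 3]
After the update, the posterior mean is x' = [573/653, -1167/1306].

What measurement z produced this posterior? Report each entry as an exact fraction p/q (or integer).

z = [1, -3]

x̄ = F·x = [3, 3]
P̄ = F·P·Fᵀ + Q = [6 15; 15 58]
S = H·P̄·Hᵀ + R = [59 -13; -13 25]
K = P̄·Hᵀ·S⁻¹ = [-207/653 -186/653; -1281/1306 13/1306]
x' − x̄ = [-1386/653, -5085/1306] = K·y
y = (KᵀK)⁻¹·Kᵀ·(x' − x̄) = [4, 3]
z = y + H·x̄ = [4, 3] + [-3, -6] = [1, -3]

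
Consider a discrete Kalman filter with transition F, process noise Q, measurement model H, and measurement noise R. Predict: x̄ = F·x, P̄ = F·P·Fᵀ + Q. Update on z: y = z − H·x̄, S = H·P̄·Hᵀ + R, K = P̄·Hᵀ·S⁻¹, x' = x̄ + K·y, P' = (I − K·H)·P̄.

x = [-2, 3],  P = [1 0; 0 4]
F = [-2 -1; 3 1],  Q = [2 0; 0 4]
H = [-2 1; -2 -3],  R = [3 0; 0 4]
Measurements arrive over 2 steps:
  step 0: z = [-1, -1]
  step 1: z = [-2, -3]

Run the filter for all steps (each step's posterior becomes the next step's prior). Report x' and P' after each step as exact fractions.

step 0: x̄ = F·x = [1, -3]
step 0: P̄ = F·P·Fᵀ + Q = [10 -10; -10 17]
step 0: y = z − H·x̄ = [4, -8]
step 0: S = H·P̄·Hᵀ + R = [100 -51; -51 77]
step 0: K = P̄·Hᵀ·S⁻¹ = [-1800/5099 -530/5099; 1268/5099 -1213/5099]
step 0: x' = x̄ + K·y = [2139/5099, -521/5099]
step 0: P' = (I − K·H)·P̄ = [2290/5099 -820/5099; -820/5099 2164/5099]
step 1: x̄ = F·x = [-3757/5099, 5896/5099]
step 1: P̄ = F·P·Fᵀ + Q = [18242/5099 -11804/5099; -11804/5099 38250/5099]
step 1: y = z − H·x̄ = [-23608/5099, -5123/5099]
step 1: S = H·P̄·Hᵀ + R = [173731/5099 -88998/5099; -88998/5099 295966/5099]
step 1: K = P̄·Hᵀ·S⁻¹ = [-1410768/4265329 -439672/4265329; 999844/4265329 -1012841/4265329]
step 1: x' = x̄ + K·y = [3830753/4265329, 1320425/4265329]
step 1: P' = (I − K·H)·P̄ = [1806950/4265329 -618404/4265329; -618404/4265329 1762724/4265329]

step 0: x' = [2139/5099, -521/5099], P' = [2290/5099 -820/5099; -820/5099 2164/5099]
step 1: x' = [3830753/4265329, 1320425/4265329], P' = [1806950/4265329 -618404/4265329; -618404/4265329 1762724/4265329]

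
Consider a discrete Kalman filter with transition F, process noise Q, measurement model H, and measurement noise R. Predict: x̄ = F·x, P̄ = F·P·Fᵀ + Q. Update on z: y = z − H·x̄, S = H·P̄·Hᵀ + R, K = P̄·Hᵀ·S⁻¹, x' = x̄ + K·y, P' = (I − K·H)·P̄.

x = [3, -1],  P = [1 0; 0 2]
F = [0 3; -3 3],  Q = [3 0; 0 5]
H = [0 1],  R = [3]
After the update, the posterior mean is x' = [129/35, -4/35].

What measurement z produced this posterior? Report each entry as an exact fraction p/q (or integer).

z = [1]

x̄ = F·x = [-3, -12]
P̄ = F·P·Fᵀ + Q = [21 18; 18 32]
S = H·P̄·Hᵀ + R = [35]
K = P̄·Hᵀ·S⁻¹ = [18/35; 32/35]
x' − x̄ = [234/35, 416/35] = K·y
y = (KᵀK)⁻¹·Kᵀ·(x' − x̄) = [13]
z = y + H·x̄ = [13] + [-12] = [1]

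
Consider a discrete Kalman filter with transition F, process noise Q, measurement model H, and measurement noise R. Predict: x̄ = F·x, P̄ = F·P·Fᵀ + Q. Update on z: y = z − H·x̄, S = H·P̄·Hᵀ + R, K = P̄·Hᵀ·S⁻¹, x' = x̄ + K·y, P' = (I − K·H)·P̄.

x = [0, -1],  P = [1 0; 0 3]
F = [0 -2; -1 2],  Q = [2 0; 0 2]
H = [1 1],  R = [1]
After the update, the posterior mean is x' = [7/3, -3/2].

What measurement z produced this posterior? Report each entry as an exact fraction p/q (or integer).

z = [1]

x̄ = F·x = [2, -2]
P̄ = F·P·Fᵀ + Q = [14 -12; -12 15]
S = H·P̄·Hᵀ + R = [6]
K = P̄·Hᵀ·S⁻¹ = [1/3; 1/2]
x' − x̄ = [1/3, 1/2] = K·y
y = (KᵀK)⁻¹·Kᵀ·(x' − x̄) = [1]
z = y + H·x̄ = [1] + [0] = [1]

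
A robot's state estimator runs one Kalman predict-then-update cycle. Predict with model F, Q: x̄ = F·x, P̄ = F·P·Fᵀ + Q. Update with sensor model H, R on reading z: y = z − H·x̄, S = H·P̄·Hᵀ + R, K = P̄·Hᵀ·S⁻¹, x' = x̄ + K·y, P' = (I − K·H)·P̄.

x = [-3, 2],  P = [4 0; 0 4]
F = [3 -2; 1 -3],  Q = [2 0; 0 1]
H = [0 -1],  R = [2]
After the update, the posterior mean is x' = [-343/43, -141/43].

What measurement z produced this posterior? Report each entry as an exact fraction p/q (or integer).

z = [3]

x̄ = F·x = [-13, -9]
P̄ = F·P·Fᵀ + Q = [54 36; 36 41]
S = H·P̄·Hᵀ + R = [43]
K = P̄·Hᵀ·S⁻¹ = [-36/43; -41/43]
x' − x̄ = [216/43, 246/43] = K·y
y = (KᵀK)⁻¹·Kᵀ·(x' − x̄) = [-6]
z = y + H·x̄ = [-6] + [9] = [3]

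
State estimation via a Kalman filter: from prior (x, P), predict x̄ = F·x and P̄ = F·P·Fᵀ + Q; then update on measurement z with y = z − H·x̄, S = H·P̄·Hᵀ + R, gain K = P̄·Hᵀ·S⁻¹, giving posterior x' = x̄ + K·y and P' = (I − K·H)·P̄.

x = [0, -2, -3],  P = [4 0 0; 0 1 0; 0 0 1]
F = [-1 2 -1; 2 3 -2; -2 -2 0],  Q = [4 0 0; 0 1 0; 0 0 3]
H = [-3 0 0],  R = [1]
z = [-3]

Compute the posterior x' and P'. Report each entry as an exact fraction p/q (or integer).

x̄ = F·x = [-1, 0, 4]
P̄ = F·P·Fᵀ + Q = [13 0 4; 0 30 -22; 4 -22 23]
y = z − H·x̄ = [-6]
S = H·P̄·Hᵀ + R = [118]
K = P̄·Hᵀ·S⁻¹ = [-39/118; 0; -6/59]
x' = x̄ + K·y = [58/59, 0, 272/59]
P' = (I − K·H)·P̄ = [13/118 0 2/59; 0 30 -22; 2/59 -22 1285/59]

x' = [58/59, 0, 272/59]
P' = [13/118 0 2/59; 0 30 -22; 2/59 -22 1285/59]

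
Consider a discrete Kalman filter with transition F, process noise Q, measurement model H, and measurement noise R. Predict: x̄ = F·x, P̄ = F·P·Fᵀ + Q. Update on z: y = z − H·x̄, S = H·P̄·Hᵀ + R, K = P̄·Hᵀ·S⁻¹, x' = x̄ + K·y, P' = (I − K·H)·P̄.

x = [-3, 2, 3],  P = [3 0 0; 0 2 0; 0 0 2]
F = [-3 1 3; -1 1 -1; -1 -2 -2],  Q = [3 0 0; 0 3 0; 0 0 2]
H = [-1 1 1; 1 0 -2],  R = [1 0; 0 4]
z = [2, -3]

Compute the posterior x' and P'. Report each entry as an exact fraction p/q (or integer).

x' = [2732/569, 3495/1138, 4113/1138]
P' = [11722/569 5507/569 5881/569; 5507/569 3467/569 4687/1138; 5881/569 4687/1138 6855/1138]

x̄ = F·x = [20, 2, -7]
P̄ = F·P·Fᵀ + Q = [50 5 -7; 5 10 3; -7 3 21]
y = z − H·x̄ = [27, -37]
S = H·P̄·Hᵀ + R = [92 -114; -114 166]
K = P̄·Hᵀ·S⁻¹ = [-334/569 -10/569; 607/1138 205/569; -110/569 -487/1138]
x' = x̄ + K·y = [2732/569, 3495/1138, 4113/1138]
P' = (I − K·H)·P̄ = [11722/569 5507/569 5881/569; 5507/569 3467/569 4687/1138; 5881/569 4687/1138 6855/1138]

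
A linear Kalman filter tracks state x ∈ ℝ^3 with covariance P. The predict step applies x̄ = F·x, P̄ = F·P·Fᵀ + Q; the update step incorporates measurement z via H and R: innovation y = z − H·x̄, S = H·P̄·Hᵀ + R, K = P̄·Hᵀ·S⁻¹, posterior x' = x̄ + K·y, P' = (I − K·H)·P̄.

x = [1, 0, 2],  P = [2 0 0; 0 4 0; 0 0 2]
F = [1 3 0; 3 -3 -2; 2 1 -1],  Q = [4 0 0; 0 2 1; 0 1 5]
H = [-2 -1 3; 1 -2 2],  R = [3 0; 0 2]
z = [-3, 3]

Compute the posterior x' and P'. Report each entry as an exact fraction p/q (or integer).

x' = [2662/2071, -3008/2071, -1234/2071]
P' = [12782/2071 42229/4142 15264/2071; 42229/4142 77107/4142 27396/2071; 15264/2071 27396/2071 19925/2071]

x̄ = F·x = [1, -1, 0]
P̄ = F·P·Fᵀ + Q = [42 -30 16; -30 64 5; 16 5 19]
y = z − H·x̄ = [-2, 0]
S = H·P̄·Hᵀ + R = [64 12; 12 520]
K = P̄·Hᵀ·S⁻¹ = [-591/4142 1081/4142; 937/4142 -2401/8284; 617/2071 161/2071]
x' = x̄ + K·y = [2662/2071, -3008/2071, -1234/2071]
P' = (I − K·H)·P̄ = [12782/2071 42229/4142 15264/2071; 42229/4142 77107/4142 27396/2071; 15264/2071 27396/2071 19925/2071]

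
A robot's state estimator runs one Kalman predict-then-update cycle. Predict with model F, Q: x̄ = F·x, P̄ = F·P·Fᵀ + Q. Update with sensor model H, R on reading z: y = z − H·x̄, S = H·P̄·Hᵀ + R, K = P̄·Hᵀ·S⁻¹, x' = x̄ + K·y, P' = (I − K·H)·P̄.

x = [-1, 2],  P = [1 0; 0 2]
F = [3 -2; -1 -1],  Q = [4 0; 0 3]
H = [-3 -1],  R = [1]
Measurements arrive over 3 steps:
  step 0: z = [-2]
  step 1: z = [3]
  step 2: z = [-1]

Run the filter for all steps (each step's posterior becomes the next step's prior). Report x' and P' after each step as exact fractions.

step 0: x' = [61/101, 7/101], P' = [73/101 -187/101; -187/101 1131/202]
step 1: x' = [-69561/114731, -134026/114731], P' = [49777/114731 -113731/114731; -113731/114731 348922/114731]
step 2: x' = [-7679593/37610018, 1791640/1106177], P' = [16320531/37610018 -1096977/1106177; -1096977/1106177 3364524/1106177]

step 0: x̄ = F·x = [-7, -1]
step 0: P̄ = F·P·Fᵀ + Q = [21 1; 1 6]
step 0: y = z − H·x̄ = [-24]
step 0: S = H·P̄·Hᵀ + R = [202]
step 0: K = P̄·Hᵀ·S⁻¹ = [-32/101; -9/202]
step 0: x' = x̄ + K·y = [61/101, 7/101]
step 0: P' = (I − K·H)·P̄ = [73/101 -187/101; -187/101 1131/202]
step 1: x̄ = F·x = [169/101, -68/101]
step 1: P̄ = F·P·Fᵀ + Q = [5567/101 1099/101; 1099/101 1135/202]
step 1: y = z − H·x̄ = [742/101]
step 1: S = H·P̄·Hᵀ + R = [114731/202]
step 1: K = P̄·Hᵀ·S⁻¹ = [-35600/114731; -7729/114731]
step 1: x' = x̄ + K·y = [-69561/114731, -134026/114731]
step 1: P' = (I − K·H)·P̄ = [49777/114731 -113731/114731; -113731/114731 348922/114731]
step 2: x̄ = F·x = [59369/114731, 203587/114731]
step 2: P̄ = F·P·Fᵀ + Q = [3667377/114731 662244/114731; 662244/114731 515430/114731]
step 2: y = z − H·x̄ = [266963/114731]
step 2: S = H·P̄·Hᵀ + R = [37610018/114731]
step 2: K = P̄·Hᵀ·S⁻¹ = [-11664375/37610018; -73593/1106177]
step 2: x' = x̄ + K·y = [-7679593/37610018, 1791640/1106177]
step 2: P' = (I − K·H)·P̄ = [16320531/37610018 -1096977/1106177; -1096977/1106177 3364524/1106177]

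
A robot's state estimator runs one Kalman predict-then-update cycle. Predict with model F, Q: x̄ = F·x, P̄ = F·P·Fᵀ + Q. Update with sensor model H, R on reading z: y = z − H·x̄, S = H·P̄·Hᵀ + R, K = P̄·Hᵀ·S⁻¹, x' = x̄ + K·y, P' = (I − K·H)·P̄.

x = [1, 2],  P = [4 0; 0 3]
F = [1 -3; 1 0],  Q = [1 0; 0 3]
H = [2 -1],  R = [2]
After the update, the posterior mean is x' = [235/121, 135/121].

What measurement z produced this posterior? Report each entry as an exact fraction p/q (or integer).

x̄ = F·x = [-5, 1]
P̄ = F·P·Fᵀ + Q = [32 4; 4 7]
S = H·P̄·Hᵀ + R = [121]
K = P̄·Hᵀ·S⁻¹ = [60/121; 1/121]
x' − x̄ = [840/121, 14/121] = K·y
y = (KᵀK)⁻¹·Kᵀ·(x' − x̄) = [14]
z = y + H·x̄ = [14] + [-11] = [3]

z = [3]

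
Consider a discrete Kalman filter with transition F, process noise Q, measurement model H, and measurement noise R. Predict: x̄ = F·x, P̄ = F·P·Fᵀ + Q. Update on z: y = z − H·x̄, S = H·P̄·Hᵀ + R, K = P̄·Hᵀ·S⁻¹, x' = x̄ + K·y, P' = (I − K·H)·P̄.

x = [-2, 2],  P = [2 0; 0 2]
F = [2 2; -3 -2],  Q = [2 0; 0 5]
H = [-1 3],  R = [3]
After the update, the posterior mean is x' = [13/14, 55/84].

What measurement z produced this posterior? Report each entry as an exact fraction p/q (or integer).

z = [1]

x̄ = F·x = [0, 2]
P̄ = F·P·Fᵀ + Q = [18 -20; -20 31]
S = H·P̄·Hᵀ + R = [420]
K = P̄·Hᵀ·S⁻¹ = [-13/70; 113/420]
x' − x̄ = [13/14, -113/84] = K·y
y = (KᵀK)⁻¹·Kᵀ·(x' − x̄) = [-5]
z = y + H·x̄ = [-5] + [6] = [1]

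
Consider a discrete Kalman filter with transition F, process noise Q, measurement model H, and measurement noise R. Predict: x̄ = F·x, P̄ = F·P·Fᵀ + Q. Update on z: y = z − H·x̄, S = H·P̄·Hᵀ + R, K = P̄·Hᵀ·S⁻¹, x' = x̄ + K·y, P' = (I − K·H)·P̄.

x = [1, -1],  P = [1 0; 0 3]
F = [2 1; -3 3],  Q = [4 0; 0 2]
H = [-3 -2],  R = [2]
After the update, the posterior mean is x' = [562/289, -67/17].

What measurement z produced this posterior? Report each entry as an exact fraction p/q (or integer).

z = [2]

x̄ = F·x = [1, -6]
P̄ = F·P·Fᵀ + Q = [11 3; 3 38]
S = H·P̄·Hᵀ + R = [289]
K = P̄·Hᵀ·S⁻¹ = [-39/289; -5/17]
x' − x̄ = [273/289, 35/17] = K·y
y = (KᵀK)⁻¹·Kᵀ·(x' − x̄) = [-7]
z = y + H·x̄ = [-7] + [9] = [2]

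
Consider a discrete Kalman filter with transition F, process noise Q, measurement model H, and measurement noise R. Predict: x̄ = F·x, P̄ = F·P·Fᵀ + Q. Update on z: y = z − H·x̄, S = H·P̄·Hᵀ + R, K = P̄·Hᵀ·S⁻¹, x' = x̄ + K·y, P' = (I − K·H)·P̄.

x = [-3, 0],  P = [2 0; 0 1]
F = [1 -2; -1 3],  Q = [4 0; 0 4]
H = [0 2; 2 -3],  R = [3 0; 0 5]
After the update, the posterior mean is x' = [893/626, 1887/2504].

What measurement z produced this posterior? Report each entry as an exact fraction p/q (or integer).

x̄ = F·x = [-3, 3]
P̄ = F·P·Fᵀ + Q = [10 -8; -8 15]
S = H·P̄·Hᵀ + R = [63 -122; -122 276]
K = P̄·Hᵀ·S⁻¹ = [119/313 205/626; 419/1252 -183/2504]
x' − x̄ = [2771/626, -5625/2504] = K·y
y = (KᵀK)⁻¹·Kᵀ·(x' − x̄) = [-3, 17]
z = y + H·x̄ = [-3, 17] + [6, -15] = [3, 2]

z = [3, 2]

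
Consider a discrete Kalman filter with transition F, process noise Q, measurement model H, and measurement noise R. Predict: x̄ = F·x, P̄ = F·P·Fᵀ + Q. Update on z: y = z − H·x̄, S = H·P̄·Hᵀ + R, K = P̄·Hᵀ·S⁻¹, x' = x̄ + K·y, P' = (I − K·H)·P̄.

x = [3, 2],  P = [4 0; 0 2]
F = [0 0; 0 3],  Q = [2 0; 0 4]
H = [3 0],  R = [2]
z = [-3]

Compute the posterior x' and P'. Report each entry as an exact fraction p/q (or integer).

x' = [-9/10, 6]
P' = [1/5 0; 0 22]

x̄ = F·x = [0, 6]
P̄ = F·P·Fᵀ + Q = [2 0; 0 22]
y = z − H·x̄ = [-3]
S = H·P̄·Hᵀ + R = [20]
K = P̄·Hᵀ·S⁻¹ = [3/10; 0]
x' = x̄ + K·y = [-9/10, 6]
P' = (I − K·H)·P̄ = [1/5 0; 0 22]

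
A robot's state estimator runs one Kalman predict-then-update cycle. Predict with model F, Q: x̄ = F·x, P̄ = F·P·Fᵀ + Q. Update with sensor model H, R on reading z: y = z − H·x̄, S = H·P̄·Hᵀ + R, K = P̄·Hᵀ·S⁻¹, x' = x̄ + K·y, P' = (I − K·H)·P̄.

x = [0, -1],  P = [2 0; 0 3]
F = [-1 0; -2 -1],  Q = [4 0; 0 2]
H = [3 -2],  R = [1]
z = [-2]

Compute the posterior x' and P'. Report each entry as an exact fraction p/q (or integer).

x̄ = F·x = [0, 1]
P̄ = F·P·Fᵀ + Q = [6 4; 4 13]
y = z − H·x̄ = [0]
S = H·P̄·Hᵀ + R = [59]
K = P̄·Hᵀ·S⁻¹ = [10/59; -14/59]
x' = x̄ + K·y = [0, 1]
P' = (I − K·H)·P̄ = [254/59 376/59; 376/59 571/59]

x' = [0, 1]
P' = [254/59 376/59; 376/59 571/59]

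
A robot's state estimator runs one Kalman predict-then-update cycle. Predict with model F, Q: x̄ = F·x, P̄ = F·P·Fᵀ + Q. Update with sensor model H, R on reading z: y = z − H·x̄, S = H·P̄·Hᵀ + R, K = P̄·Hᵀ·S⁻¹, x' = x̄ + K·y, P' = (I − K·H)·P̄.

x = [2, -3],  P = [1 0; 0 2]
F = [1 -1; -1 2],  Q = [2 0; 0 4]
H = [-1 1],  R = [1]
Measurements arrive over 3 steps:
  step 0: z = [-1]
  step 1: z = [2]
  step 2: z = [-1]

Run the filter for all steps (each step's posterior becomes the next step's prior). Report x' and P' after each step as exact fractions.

step 0: x̄ = F·x = [5, -8]
step 0: P̄ = F·P·Fᵀ + Q = [5 -5; -5 13]
step 0: y = z − H·x̄ = [12]
step 0: S = H·P̄·Hᵀ + R = [29]
step 0: K = P̄·Hᵀ·S⁻¹ = [-10/29; 18/29]
step 0: x' = x̄ + K·y = [25/29, -16/29]
step 0: P' = (I − K·H)·P̄ = [45/29 35/29; 35/29 53/29]
step 1: x̄ = F·x = [41/29, -57/29]
step 1: P̄ = F·P·Fᵀ + Q = [86/29 -46/29; -46/29 233/29]
step 1: y = z − H·x̄ = [156/29]
step 1: S = H·P̄·Hᵀ + R = [440/29]
step 1: K = P̄·Hᵀ·S⁻¹ = [-3/10; 279/440]
step 1: x' = x̄ + K·y = [-1/5, 159/110]
step 1: P' = (I − K·H)·P̄ = [8/5 13/10; 13/10 851/440]
step 2: x̄ = F·x = [-181/110, 34/11]
step 2: P̄ = F·P·Fᵀ + Q = [1291/440 -69/44; -69/44 179/22]
step 2: y = z − H·x̄ = [-631/110]
step 2: S = H·P̄·Hᵀ + R = [6691/440]
step 2: K = P̄·Hᵀ·S⁻¹ = [-1981/6691; 4270/6691]
step 2: x' = x̄ + K·y = [354/6691, -3813/6691]
step 2: P' = (I − K·H)·P̄ = [10713/6691 8732/6691; 8732/6691 13002/6691]

step 0: x' = [25/29, -16/29], P' = [45/29 35/29; 35/29 53/29]
step 1: x' = [-1/5, 159/110], P' = [8/5 13/10; 13/10 851/440]
step 2: x' = [354/6691, -3813/6691], P' = [10713/6691 8732/6691; 8732/6691 13002/6691]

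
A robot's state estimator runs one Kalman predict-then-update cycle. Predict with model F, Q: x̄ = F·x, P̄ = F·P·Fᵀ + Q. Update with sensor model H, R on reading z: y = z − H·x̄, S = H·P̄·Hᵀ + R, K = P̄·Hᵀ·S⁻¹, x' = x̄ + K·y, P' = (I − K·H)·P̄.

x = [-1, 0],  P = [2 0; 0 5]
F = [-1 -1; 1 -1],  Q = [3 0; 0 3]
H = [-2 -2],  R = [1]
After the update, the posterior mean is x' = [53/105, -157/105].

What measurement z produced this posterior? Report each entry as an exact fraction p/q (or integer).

z = [2]

x̄ = F·x = [1, -1]
P̄ = F·P·Fᵀ + Q = [10 3; 3 10]
S = H·P̄·Hᵀ + R = [105]
K = P̄·Hᵀ·S⁻¹ = [-26/105; -26/105]
x' − x̄ = [-52/105, -52/105] = K·y
y = (KᵀK)⁻¹·Kᵀ·(x' − x̄) = [2]
z = y + H·x̄ = [2] + [0] = [2]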